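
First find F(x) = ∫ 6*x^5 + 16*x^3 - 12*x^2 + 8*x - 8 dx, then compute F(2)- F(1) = 99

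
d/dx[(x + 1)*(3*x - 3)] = 6*x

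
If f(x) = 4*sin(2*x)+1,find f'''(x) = -32*cos(2*x)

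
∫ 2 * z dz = z^2 + C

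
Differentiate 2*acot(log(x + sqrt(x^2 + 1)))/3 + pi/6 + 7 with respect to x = (-2*x - 2*sqrt(x^2 + 1))/(3*x^2*log(x + sqrt(x^2 + 1))^2 + 3*x^2 + 3*x*sqrt(x^2 + 1)*log(x + sqrt(x^2 + 1))^2 + 3*x*sqrt(x^2 + 1) + 3*log(x + sqrt(x^2 + 1))^2 + 3)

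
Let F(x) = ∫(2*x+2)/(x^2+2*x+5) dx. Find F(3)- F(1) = -log(8) + log(20)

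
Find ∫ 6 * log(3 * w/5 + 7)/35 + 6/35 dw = 2*(3*w + 35)*log(3*w/5 + 7)/35 + C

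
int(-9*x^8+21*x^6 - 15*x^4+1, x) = -x^9 + 3*x^7 - 3*x^5 + x + C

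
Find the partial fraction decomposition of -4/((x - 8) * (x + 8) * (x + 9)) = -4/(17*(x + 9)) + 1/(4*(x + 8)) - 1/(68*(x - 8))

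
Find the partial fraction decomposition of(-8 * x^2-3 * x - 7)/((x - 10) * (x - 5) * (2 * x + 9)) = -622/(551*(2*x + 9)) + 222/(95*(x - 5)) - 837/(145*(x - 10))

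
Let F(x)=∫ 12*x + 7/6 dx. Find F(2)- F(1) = 115/6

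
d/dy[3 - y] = -1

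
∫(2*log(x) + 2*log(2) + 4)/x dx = (log(2*x) + 2)^2 + C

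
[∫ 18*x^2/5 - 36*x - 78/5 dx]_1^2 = -306/5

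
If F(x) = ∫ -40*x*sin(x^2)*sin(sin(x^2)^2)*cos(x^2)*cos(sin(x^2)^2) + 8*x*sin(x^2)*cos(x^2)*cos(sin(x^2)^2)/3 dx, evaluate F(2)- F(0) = (2/3 - 5*sin(sin(4)^2))*sin(sin(4)^2)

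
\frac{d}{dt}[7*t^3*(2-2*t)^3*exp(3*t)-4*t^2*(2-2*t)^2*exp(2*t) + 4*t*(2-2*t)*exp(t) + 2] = -168*t^6*exp(3*t) + 168*t^5*exp(3*t) + 336*t^4*exp(3*t) - 32*t^4*exp(2*t) - 504*t^3*exp(3*t) + 168*t^2*exp(3*t) + 64*t^2*exp(2*t) - 8*t^2*exp(t) - 32*t*exp(2*t) - 8*t*exp(t) + 8*exp(t)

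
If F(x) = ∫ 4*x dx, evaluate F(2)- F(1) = 6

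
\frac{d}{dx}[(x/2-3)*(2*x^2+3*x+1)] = 3*x^2 - 9*x - 17/2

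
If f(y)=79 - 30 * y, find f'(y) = -30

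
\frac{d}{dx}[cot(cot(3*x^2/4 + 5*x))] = (3*x/2 + 5)/(sin(x*(3*x/4 + 5))^2*sin((-tan(5*x)*tan(3*x^2/4) + 1)/(tan(5*x) + tan(3*x^2/4)))^2)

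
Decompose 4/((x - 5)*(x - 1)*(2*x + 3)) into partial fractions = 16/(65*(2*x + 3)) - 1/(5*(x - 1)) + 1/(13*(x - 5))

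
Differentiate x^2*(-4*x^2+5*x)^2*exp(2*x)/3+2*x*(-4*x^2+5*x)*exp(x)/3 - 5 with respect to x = 32*x^6*exp(2*x)/3 + 16*x^5*exp(2*x)/3 - 50*x^4*exp(2*x) + 100*x^3*exp(2*x)/3 - 8*x^3*exp(x)/3 - 14*x^2*exp(x)/3 + 20*x*exp(x)/3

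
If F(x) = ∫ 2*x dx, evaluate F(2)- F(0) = 4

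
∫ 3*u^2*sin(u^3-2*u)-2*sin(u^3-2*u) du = -cos(u*(u^2 - 2)) + C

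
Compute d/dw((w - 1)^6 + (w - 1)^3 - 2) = 6*w^5 - 30*w^4 + 60*w^3 - 57*w^2 + 24*w - 3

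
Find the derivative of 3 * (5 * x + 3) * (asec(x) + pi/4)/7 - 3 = (60*x^2*sqrt(1 - 1/x^2)*asec(x) + 15*pi*x^2*sqrt(1 - 1/x^2) + 60*x + 36)/(28*x^2*sqrt(1 - 1/x^2))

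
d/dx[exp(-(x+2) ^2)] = (-2*x - 4)*exp(-x^2 - 4*x - 4)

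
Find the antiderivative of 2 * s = s^2 + C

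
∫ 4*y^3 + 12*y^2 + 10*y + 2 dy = y^4 + 4*y^3 + 5*y^2 + 2*y + C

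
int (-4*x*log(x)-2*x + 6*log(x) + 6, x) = 2*x*(3 - x)*log(x) + C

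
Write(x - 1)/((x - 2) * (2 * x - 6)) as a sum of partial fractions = -1/(2*(x - 2)) + 1/(x - 3)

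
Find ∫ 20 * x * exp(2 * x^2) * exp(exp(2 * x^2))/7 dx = 5*exp(exp(2*x^2))/7 + C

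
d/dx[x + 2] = 1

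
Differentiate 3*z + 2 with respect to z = 3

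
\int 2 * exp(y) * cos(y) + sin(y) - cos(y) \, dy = sqrt(2)*(exp(y) - 1)*sin(y + pi/4) + C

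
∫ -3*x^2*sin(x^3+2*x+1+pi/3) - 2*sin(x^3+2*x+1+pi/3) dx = cos(x^3 + 2*x + 1 + pi/3) + C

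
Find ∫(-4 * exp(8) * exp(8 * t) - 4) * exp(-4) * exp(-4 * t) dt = -2*sinh(4*t + 4) + C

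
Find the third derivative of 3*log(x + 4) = 6/(x^3 + 12*x^2 + 48*x + 64)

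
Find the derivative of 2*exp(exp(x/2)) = exp(x/2 + exp(x/2))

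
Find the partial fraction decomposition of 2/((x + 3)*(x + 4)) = -2/(x + 4) + 2/(x + 3)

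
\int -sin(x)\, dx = cos(x) + C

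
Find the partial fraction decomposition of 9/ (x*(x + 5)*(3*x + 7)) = -81/(56*(3*x + 7)) + 9/(40*(x + 5)) + 9/(35*x)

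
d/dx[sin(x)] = cos(x)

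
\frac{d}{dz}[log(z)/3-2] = 1/(3*z)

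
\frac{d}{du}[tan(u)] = cos(u)^(-2)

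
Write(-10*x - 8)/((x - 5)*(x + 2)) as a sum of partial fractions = -12/(7*(x + 2)) - 58/(7*(x - 5))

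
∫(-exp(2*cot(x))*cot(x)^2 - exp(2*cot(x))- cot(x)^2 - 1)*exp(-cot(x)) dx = exp(cot(x)) - exp(-cot(x)) + C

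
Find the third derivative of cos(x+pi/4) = sin(x + pi/4)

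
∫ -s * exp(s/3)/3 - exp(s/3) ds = -s*exp(s/3) + C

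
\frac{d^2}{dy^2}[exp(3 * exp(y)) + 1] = 3*exp(y + 3*exp(y)) + 9*exp(2*y + 3*exp(y))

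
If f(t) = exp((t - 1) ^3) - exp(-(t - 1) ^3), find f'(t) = (3*t^2*exp(2*t^3 - 6*t^2 + 6*t - 2) + 3*t^2 - 6*t*exp(2*t^3 - 6*t^2 + 6*t - 2) - 6*t + 3*exp(2*t^3 - 6*t^2 + 6*t - 2) + 3)*exp(-t^3 + 3*t^2 - 3*t + 1)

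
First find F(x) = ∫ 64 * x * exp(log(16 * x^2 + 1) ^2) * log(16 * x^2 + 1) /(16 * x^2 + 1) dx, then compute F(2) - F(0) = -1 + exp(log(65)^2)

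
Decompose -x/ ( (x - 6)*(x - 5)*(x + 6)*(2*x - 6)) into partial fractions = -1/(396*(x + 6)) - 1/(36*(x - 3)) + 5/(44*(x - 5)) - 1/(12*(x - 6))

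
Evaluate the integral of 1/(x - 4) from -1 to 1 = -log(5) + log(3)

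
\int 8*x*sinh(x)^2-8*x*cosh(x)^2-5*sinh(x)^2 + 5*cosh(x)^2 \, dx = -4*x^2 + 5*x + C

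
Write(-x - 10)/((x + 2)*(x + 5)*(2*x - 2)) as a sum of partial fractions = -5/(36*(x + 5)) + 4/(9*(x + 2)) - 11/(36*(x - 1))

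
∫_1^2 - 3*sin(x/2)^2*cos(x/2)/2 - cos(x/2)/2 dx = -sin(1) - sin(1)^3 + sin(1/2)^3 + sin(1/2)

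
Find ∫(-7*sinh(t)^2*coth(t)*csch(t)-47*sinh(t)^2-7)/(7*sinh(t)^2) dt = -47*t/7 + 1/tanh(t) + 1/sinh(t) + C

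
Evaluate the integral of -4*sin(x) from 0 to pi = -8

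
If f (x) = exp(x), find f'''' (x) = exp(x)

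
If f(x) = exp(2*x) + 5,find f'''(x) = 8*exp(2*x)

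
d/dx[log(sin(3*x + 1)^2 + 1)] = -6*sin(6*x + 2)/(cos(6*x + 2) - 3)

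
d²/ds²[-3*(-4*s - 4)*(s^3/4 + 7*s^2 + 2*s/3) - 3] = 36*s^2 + 522*s + 184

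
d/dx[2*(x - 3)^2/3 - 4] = 4*x/3 - 4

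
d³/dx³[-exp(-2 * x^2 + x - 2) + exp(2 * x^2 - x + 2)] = (64*x^3*exp(4*x^2 - 2*x + 4) + 64*x^3 - 48*x^2*exp(4*x^2 - 2*x + 4) - 48*x^2 + 60*x*exp(4*x^2 - 2*x + 4) - 36*x - 13*exp(4*x^2 - 2*x + 4) + 11)*exp(-2*x^2 + x - 2)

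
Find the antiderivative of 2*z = z^2 + C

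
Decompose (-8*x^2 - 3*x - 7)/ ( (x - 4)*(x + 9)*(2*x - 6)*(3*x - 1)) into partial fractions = -15/(308*(3*x - 1)) + 157/(2184*(x + 9)) + 11/(24*(x - 3)) - 147/(286*(x - 4))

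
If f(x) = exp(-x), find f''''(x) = exp(-x)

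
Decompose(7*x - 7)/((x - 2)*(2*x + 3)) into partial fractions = 5/(2*x + 3) + 1/(x - 2)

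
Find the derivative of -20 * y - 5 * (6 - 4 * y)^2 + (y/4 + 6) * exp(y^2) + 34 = y^2*exp(y^2)/2 + 12*y*exp(y^2) - 160*y + exp(y^2)/4 + 220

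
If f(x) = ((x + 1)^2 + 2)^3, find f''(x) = 30*x^4 + 120*x^3 + 252*x^2 + 264*x + 126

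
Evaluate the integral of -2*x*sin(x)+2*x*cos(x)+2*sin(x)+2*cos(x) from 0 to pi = -2*pi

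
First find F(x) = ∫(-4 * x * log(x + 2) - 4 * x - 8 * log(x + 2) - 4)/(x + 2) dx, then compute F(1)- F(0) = -8*log(3) + 4*log(2)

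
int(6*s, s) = 3*s^2 + C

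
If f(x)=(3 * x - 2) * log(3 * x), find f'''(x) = (-3*x - 4)/x^3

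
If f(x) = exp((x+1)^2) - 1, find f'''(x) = 8*x^3*exp(x^2 + 2*x + 1) + 24*x^2*exp(x^2 + 2*x + 1) + 36*x*exp(x^2 + 2*x + 1) + 20*exp(x^2 + 2*x + 1)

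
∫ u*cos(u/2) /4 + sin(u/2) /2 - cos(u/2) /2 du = (u/2 - 1)*sin(u/2) + C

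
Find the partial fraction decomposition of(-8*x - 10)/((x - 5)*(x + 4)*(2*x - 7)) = 152/(45*(2*x - 7)) + 22/(135*(x + 4)) - 50/(27*(x - 5))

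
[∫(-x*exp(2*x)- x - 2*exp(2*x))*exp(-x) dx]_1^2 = -3*exp(2) - 2*exp(-1) + 3*exp(-2) + 2*E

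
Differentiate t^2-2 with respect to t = 2*t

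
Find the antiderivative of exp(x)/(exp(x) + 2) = log(exp(x)/2 + 1) + C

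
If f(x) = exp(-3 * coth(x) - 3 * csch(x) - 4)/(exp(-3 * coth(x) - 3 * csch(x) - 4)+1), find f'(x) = 3*(cosh(x) + 1)*exp(4)*exp(-3/sinh(x))*exp(-3/tanh(x))/((exp(4) + exp(-3/sinh(x))*exp(-3/tanh(x)))^2*sinh(x)^2)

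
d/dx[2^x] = 2^x*log(2)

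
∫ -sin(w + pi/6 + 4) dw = cos(w + pi/6 + 4) + C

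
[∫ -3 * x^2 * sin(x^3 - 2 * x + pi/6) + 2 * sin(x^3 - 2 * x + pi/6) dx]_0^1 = -sqrt(3)/2 + sin(1 + pi/3)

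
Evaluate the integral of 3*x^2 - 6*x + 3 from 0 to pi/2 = (-1 + pi/2)^3 + 1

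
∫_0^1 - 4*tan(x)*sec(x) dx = 4 - 4*sec(1)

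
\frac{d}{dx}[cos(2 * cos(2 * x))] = 4*sin(2*x)*sin(2*cos(2*x))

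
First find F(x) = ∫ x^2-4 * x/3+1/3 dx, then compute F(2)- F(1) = 2/3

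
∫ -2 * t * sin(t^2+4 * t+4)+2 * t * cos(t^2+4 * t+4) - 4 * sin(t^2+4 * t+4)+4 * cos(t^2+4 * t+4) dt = sin((t + 2)^2) + cos((t + 2)^2) + C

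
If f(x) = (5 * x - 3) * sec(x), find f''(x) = (-5*x + 10*x/cos(x)^2 + 10*sin(x)/cos(x) + 3 - 6/cos(x)^2)/cos(x)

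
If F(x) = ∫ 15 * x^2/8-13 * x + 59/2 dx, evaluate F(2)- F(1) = 115/8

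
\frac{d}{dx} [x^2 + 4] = 2*x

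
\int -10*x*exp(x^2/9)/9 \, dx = -5*exp(x^2/9) + C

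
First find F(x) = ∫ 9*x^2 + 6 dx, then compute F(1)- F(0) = 9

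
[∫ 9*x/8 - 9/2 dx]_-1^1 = -9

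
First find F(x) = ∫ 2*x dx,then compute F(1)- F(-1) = 0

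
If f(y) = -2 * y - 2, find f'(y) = -2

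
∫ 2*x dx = x^2 + C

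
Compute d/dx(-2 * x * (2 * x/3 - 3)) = 6 - 8*x/3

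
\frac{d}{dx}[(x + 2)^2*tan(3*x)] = 3*x^2/cos(3*x)^2 + 2*x*tan(3*x) + 12*x/cos(3*x)^2 + 4*tan(3*x) + 12/cos(3*x)^2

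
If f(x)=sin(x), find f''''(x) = sin(x)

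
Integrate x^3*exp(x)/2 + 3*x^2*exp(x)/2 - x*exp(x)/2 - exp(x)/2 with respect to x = x*(x^2 - 1)*exp(x)/2 + C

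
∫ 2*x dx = x^2 + C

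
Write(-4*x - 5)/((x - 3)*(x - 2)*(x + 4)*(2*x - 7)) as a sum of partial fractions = -152/(45*(2*x - 7)) - 11/(630*(x + 4)) - 13/(18*(x - 2)) + 17/(7*(x - 3))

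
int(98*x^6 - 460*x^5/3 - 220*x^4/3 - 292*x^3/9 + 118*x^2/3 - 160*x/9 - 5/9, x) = 14*x^7 - 230*x^6/9 - 44*x^5/3 - 73*x^4/9 + 118*x^3/9 - 80*x^2/9 - 5*x/9 + C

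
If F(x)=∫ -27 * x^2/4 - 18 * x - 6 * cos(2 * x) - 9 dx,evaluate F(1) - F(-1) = -45/2 - 6*sin(2)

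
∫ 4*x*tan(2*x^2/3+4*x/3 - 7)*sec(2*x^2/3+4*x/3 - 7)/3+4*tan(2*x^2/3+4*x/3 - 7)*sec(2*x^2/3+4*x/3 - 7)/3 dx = sec(2*x^2/3 + 4*x/3 - 7) + C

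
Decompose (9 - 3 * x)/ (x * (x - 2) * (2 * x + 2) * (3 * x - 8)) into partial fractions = 27/(352*(3*x - 8)) - 2/(11*(x + 1)) - 1/(8*(x - 2)) + 9/(32*x)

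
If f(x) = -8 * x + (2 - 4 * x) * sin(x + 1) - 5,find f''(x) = 4*x*sin(x + 1) - 2*sin(x + 1) - 8*cos(x + 1)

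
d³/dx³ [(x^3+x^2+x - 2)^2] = 120*x^3 + 120*x^2 + 72*x - 12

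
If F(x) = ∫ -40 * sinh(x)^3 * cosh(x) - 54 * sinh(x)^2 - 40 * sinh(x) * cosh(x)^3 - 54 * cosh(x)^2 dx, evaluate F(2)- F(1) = -5*(3 + sinh(4))^2 - 3*sinh(2) + 3*sinh(4) + 5*(3 + sinh(2))^2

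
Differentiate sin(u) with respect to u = cos(u)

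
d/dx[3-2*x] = -2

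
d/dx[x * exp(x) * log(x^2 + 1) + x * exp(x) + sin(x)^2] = (x^3*exp(x)*log(x^2 + 1) + x^3*exp(x) + x^2*exp(x)*log(x^2 + 1) + 3*x^2*exp(x) + x^2*sin(2*x) + x*exp(x)*log(x^2 + 1) + x*exp(x) + exp(x)*log(x^2 + 1) + exp(x) + sin(2*x))/(x^2 + 1)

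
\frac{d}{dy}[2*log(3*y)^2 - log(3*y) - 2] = (4*log(y) - 1 + 4*log(3))/y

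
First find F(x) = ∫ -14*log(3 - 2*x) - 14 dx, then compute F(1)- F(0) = -21*log(3)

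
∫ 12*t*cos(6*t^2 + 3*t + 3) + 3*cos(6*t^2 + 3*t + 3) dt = sin(6*t^2 + 3*t + 3) + C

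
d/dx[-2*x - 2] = -2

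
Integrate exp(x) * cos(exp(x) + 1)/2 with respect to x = sin(exp(x) + 1)/2 + C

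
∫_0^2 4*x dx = 8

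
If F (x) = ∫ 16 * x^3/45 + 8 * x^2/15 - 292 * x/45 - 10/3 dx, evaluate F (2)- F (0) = -84/5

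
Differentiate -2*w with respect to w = -2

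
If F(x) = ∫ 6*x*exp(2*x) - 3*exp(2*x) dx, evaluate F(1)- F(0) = 3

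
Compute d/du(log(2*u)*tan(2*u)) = (4*u*log(u) + 4*u*log(2) + sin(4*u))/(u*(cos(4*u) + 1))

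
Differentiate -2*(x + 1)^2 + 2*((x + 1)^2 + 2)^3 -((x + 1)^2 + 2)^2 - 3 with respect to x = 12*x^5 + 60*x^4 + 164*x^3 + 252*x^2 + 228*x + 92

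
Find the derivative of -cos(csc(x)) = -sin(csc(x))*cot(x)*csc(x)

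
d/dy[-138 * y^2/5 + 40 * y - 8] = 40 - 276*y/5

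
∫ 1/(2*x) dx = log(x)/2 + C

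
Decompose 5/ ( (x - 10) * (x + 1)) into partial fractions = -5/(11*(x + 1)) + 5/(11*(x - 10))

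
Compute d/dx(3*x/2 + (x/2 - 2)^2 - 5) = x/2 - 1/2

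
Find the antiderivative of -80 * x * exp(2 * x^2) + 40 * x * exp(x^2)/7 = (20/7 - 20*exp(x^2))*exp(x^2) + C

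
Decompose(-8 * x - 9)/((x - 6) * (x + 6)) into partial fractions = -13/(4*(x + 6)) - 19/(4*(x - 6))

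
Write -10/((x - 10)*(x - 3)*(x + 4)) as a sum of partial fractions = -5/(49*(x + 4)) + 10/(49*(x - 3)) - 5/(49*(x - 10))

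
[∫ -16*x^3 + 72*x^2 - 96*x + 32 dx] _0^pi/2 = -2*pi*(-2 + pi/2)^3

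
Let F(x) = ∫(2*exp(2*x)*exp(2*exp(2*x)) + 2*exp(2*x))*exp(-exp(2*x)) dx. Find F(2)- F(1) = -exp(exp(2)) - exp(-exp(4)) + exp(-exp(2)) + exp(exp(4))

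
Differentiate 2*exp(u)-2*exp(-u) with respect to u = (2*exp(2*u) + 2)*exp(-u)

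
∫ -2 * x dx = -x^2 + C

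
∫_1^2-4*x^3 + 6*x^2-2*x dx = -4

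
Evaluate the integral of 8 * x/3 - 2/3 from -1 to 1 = -4/3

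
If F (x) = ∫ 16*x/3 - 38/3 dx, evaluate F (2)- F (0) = -44/3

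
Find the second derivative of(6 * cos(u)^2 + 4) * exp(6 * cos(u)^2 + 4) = 12*(72*sin(u)^6 - 228*sin(u)^4 + 172*sin(u)^2 - 11)*exp(10)*exp(-6*sin(u)^2)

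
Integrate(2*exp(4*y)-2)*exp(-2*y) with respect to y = 4*sinh(y)^2 + C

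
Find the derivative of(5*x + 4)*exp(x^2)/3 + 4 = 10*x^2*exp(x^2)/3 + 8*x*exp(x^2)/3 + 5*exp(x^2)/3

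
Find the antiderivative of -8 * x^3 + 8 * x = -2*x^4 + 4*x^2 + C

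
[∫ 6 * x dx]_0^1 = 3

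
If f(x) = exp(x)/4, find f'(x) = exp(x)/4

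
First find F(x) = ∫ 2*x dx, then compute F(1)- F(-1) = 0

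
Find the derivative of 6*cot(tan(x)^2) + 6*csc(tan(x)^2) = -12*(sin(1 - 1/cos(x)^2)*csc(1 - 1/cos(x)^2) + cos(1 - 1/cos(x)^2))*sin(x)*csc(1 - 1/cos(x)^2)^2/cos(x)^3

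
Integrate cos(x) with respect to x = sin(x) + C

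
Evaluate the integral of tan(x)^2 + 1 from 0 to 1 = tan(1)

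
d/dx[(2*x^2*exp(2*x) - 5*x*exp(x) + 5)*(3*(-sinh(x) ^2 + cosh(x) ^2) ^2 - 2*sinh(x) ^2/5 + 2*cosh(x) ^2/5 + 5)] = 42*(4*x^2*exp(x)/5 + 4*x*exp(x)/5 - x - 1)*exp(x)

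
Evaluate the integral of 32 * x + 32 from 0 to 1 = 48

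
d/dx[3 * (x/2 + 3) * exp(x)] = 3*x*exp(x)/2 + 21*exp(x)/2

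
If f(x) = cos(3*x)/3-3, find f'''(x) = 9*sin(3*x)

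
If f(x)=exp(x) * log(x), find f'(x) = (x*exp(x)*log(x) + exp(x))/x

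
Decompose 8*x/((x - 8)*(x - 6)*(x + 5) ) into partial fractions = -40/(143*(x + 5)) - 24/(11*(x - 6)) + 32/(13*(x - 8))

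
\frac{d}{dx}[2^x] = 2^x*log(2)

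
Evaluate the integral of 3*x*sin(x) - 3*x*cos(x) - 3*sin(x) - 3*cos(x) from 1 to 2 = -6*sin(2) + 3*cos(1) - 6*cos(2) + 3*sin(1)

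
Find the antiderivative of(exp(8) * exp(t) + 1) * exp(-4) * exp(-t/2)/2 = 2*sinh(t/2 + 4) + C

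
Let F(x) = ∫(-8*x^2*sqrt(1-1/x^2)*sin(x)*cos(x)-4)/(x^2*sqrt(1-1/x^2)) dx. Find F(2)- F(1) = -4*pi/3 + 2*cos(4) - 2*cos(2)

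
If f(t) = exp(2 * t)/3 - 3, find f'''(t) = 8*exp(2*t)/3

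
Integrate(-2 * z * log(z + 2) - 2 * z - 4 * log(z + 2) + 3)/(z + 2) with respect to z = (3 - 2*z)*log(z + 2) + C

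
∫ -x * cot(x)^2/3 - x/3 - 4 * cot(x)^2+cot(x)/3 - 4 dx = (x/3 + 4)*cot(x) + C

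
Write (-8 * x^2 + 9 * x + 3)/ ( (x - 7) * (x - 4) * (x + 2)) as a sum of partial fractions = -47/(54*(x + 2)) + 89/(18*(x - 4)) - 326/(27*(x - 7))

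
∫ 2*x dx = x^2 + C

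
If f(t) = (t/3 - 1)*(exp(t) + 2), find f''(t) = t*exp(t)/3 - exp(t)/3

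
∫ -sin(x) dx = cos(x) + C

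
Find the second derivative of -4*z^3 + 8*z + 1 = -24*z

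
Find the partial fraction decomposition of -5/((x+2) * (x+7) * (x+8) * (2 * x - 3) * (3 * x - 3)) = -80/(6783*(2*x - 3)) - 5/(3078*(x + 8)) + 1/(408*(x + 7)) - 1/(378*(x + 2)) + 5/(648*(x - 1))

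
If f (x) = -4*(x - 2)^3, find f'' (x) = 48 - 24*x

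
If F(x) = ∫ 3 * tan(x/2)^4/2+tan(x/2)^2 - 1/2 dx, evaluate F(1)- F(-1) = -2*tan(1/2) + 2*tan(1/2)^3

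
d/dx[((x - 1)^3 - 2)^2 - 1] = 6*x^5 - 30*x^4 + 60*x^3 - 72*x^2 + 54*x - 18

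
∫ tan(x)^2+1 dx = tan(x) + C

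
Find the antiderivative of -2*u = -u^2 + C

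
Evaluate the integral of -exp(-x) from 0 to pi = -1 + exp(-pi)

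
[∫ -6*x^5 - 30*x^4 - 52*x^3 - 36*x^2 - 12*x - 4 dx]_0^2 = -592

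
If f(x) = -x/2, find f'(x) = -1/2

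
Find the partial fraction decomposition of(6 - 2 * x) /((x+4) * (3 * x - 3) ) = -14/(15*(x + 4)) + 4/(15*(x - 1))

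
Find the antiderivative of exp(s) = exp(s) + C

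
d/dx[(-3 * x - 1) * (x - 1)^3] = -12*x^3 + 24*x^2 - 12*x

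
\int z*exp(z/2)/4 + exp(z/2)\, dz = (z + 2)*exp(z/2)/2 + C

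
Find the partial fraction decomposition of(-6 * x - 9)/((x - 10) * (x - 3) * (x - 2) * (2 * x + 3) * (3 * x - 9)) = 1/(8*(x - 2)) - 6/(49*(x - 3)) + 1/(7*(x - 3)^2) - 1/(392*(x - 10))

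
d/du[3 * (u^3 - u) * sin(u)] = 3*u^3*cos(u) + 9*u^2*sin(u) - 3*u*cos(u) - 3*sin(u)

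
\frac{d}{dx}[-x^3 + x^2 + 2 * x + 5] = -3*x^2 + 2*x + 2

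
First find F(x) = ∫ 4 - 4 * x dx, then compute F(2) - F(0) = 0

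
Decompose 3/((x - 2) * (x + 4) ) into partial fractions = -1/(2*(x + 4)) + 1/(2*(x - 2))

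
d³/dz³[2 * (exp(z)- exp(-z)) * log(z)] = (2*z^3*exp(2*z)*log(z) + 2*z^3*log(z) + 6*z^2*exp(2*z) - 6*z^2 - 6*z*exp(2*z) - 6*z + 4*exp(2*z) - 4)*exp(-z)/z^3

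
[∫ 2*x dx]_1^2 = 3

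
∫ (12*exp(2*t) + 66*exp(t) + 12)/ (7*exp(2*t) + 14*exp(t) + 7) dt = 2*(2*(3*t + 77)*(exp(t) + 1) + 21*exp(t))/(7*(exp(t) + 1)) + C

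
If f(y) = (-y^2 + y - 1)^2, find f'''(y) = 24*y - 12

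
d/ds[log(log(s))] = 1/(s*log(s))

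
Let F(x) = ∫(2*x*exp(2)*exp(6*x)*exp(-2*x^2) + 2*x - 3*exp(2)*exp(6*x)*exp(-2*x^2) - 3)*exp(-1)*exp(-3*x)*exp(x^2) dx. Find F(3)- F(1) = -E - exp(-3) + exp(-1) + exp(3)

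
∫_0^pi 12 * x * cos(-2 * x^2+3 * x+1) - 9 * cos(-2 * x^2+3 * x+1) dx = 3*sin(1 - 2*pi^2) + 3*sin(1)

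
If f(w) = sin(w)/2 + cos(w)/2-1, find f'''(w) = sin(w)/2 - cos(w)/2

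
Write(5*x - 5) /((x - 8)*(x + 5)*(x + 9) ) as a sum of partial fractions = -25/(34*(x + 9)) + 15/(26*(x + 5)) + 35/(221*(x - 8))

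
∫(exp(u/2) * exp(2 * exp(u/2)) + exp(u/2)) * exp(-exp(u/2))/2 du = 2*sinh(exp(u/2)) + C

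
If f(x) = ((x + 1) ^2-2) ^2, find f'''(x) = 24*x + 24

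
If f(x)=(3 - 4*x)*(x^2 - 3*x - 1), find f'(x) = -12*x^2 + 30*x - 5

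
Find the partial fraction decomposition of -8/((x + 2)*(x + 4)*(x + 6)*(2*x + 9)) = -64/(15*(2*x + 9)) + 1/(3*(x + 6)) + 2/(x + 4) - 1/(5*(x + 2))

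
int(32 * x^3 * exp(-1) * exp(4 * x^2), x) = (4*x^2 - 1)*exp(4*x^2 - 1) + C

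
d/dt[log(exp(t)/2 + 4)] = exp(t)/(exp(t) + 8)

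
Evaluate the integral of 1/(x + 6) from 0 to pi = -log(6) + log(pi + 6)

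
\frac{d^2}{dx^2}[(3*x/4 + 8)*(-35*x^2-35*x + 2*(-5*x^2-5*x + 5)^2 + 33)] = 750*x^3 + 5700*x^2 + 8835*x/2 - 3125/2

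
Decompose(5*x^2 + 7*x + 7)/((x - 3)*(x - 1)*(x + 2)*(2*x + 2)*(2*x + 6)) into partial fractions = 31/(192*(x + 3)) - 13/(60*(x + 2)) + 5/(64*(x + 1)) - 19/(192*(x - 1)) + 73/(960*(x - 3))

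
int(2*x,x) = x^2 + C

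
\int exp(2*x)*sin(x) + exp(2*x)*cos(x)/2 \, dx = exp(2*x)*sin(x)/2 + C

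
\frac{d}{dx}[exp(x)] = exp(x)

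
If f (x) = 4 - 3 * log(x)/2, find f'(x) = -3/(2*x)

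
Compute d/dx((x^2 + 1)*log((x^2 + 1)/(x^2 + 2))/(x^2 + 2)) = (2*x*log(x^2/(x^2 + 2) + 1/(x^2 + 2)) + 2*x)/(x^4 + 4*x^2 + 4)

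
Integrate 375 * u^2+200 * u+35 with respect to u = 125*u^3 + 100*u^2 + 35*u + C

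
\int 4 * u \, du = 2*u^2 + C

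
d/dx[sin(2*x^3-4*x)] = 6*x^2*cos(2*x^3 - 4*x) - 4*cos(2*x^3 - 4*x)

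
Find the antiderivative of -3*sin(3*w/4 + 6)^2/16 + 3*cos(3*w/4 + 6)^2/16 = sin(3*w/2 + 12)/8 + C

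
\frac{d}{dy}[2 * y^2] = 4*y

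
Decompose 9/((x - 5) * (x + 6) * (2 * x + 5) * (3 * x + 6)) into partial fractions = 8/(35*(2*x + 5)) - 3/(308*(x + 6)) - 3/(28*(x + 2)) + 1/(385*(x - 5))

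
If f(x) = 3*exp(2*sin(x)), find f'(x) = 6*exp(2*sin(x))*cos(x)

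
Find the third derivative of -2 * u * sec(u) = 2*(u*sin(u)/cos(u) - 6*u*sin(u)/cos(u)^3 + 3 - 6/cos(u)^2)/cos(u)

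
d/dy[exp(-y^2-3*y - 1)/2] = (-2*y - 3)*exp(-y^2 - 3*y - 1)/2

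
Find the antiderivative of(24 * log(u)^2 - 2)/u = 8*log(u)^3 - 2*log(u) + C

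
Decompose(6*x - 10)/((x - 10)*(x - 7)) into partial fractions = -32/(3*(x - 7)) + 50/(3*(x - 10))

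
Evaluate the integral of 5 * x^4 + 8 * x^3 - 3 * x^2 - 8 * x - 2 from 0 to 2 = 36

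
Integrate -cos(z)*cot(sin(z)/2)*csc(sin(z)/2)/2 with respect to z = csc(sin(z)/2) + C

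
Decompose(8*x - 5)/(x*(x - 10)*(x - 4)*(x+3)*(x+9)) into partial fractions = -77/(13338*(x + 9)) + 29/(1638*(x + 3)) - 9/(728*(x - 4)) + 5/(988*(x - 10)) - 1/(216*x)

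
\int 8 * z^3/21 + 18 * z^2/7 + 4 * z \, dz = 2*z^4/21 + 6*z^3/7 + 2*z^2 + C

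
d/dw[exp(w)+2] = exp(w)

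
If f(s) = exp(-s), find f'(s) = -exp(-s)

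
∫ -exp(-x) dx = exp(-x) + C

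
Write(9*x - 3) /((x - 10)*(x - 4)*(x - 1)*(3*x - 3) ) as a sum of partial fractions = 35/(243*(x - 1)) + 2/(27*(x - 1)^2) - 11/(54*(x - 4)) + 29/(486*(x - 10))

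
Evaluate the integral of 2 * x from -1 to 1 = 0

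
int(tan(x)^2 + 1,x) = tan(x) + C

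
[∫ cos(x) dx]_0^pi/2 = 1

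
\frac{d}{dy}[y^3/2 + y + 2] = 3*y^2/2 + 1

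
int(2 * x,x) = x^2 + C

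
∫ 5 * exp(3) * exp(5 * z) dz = exp(5*z + 3) + C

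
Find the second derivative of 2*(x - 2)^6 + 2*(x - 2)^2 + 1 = 60*x^4 - 480*x^3 + 1440*x^2 - 1920*x + 964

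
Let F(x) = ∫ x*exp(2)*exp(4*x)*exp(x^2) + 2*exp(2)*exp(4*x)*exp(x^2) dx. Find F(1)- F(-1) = -exp(-1)/2 + exp(7)/2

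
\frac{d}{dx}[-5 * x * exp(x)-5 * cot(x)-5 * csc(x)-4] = -5*x*exp(x) - 5*exp(x) + 5*cos(x)/sin(x)^2 + 5/sin(x)^2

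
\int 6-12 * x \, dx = -6*x^2 + 6*x + C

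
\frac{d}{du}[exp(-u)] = -exp(-u)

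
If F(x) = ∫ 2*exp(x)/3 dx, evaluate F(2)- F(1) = -2*E/3 + 2*exp(2)/3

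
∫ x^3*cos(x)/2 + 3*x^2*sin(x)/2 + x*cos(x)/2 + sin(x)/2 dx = x*(x^2 + 1)*sin(x)/2 + C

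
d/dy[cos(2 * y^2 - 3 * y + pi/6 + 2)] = (3 - 4*y)*sin(2*y^2 - 3*y + pi/6 + 2)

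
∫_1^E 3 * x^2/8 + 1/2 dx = -5/8 + E/2 + exp(3)/8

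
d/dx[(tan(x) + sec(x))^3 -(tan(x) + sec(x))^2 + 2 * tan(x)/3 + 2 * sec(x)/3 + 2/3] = (sin(x) + 1)^2*(7*sin(x)/(3*cos(x)) - 2 + 11/(3*cos(x)))/cos(x)^3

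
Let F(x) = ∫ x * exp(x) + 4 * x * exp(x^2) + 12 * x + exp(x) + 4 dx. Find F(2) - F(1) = -3*E + 2*exp(2) + 22 + 2*exp(4)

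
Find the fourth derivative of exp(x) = exp(x)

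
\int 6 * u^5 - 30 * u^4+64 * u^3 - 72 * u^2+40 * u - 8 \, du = u^6 - 6*u^5 + 16*u^4 - 24*u^3 + 20*u^2 - 8*u + C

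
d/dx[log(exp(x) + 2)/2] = exp(x)/(2*exp(x) + 4)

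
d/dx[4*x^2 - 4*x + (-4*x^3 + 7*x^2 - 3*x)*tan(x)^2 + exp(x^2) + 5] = -8*x^3*sin(x)/cos(x)^3 + 14*x^2*sin(x)/cos(x)^3 + 12*x^2 - 12*x^2/cos(x)^2 + 2*x*exp(x^2) - 6*x*sin(x)/cos(x)^3 - 6*x + 14*x/cos(x)^2 - 1 - 3/cos(x)^2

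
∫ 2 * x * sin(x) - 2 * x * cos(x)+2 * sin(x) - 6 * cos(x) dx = -2*sqrt(2)*(x + 2)*sin(x + pi/4) + C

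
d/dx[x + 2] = 1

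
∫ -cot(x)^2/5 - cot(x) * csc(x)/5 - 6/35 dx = x/35 + cot(x)/5 + csc(x)/5 + C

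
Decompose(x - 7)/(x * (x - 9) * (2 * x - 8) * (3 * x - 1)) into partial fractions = -45/(143*(3*x - 1)) + 3/(440*(x - 4)) + 1/(1170*(x - 9)) + 7/(72*x)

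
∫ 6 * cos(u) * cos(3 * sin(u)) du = 2*sin(3*sin(u)) + C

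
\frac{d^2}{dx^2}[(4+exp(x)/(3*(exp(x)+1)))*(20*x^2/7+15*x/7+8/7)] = (-20*x^2*exp(2*x) + 20*x^2*exp(x) + 65*x*exp(2*x) + 95*x*exp(x) + 520*exp(3*x) + 1542*exp(2*x) + 1518*exp(x) + 480)/(21*exp(3*x) + 63*exp(2*x) + 63*exp(x) + 21)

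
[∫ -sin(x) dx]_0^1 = -1 + cos(1)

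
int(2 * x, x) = x^2 + C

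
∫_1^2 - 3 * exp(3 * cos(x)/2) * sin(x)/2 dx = -exp(3*cos(1)/2) + exp(3*cos(2)/2)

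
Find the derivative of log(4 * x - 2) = 2/(2*x - 1)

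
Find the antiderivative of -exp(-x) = exp(-x) + C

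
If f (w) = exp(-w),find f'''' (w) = exp(-w)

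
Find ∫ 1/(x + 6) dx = log(x/2 + 3) + C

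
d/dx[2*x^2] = 4*x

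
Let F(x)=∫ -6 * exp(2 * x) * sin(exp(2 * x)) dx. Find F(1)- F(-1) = -3*cos(exp(-2)) + 3*cos(exp(2))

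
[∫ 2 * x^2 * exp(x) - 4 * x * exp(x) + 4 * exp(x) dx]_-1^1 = -22*exp(-1) + 6*E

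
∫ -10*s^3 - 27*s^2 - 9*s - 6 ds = -5*s^4/2 - 9*s^3 - 9*s^2/2 - 6*s + C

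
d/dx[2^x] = 2^x*log(2)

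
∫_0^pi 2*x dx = pi^2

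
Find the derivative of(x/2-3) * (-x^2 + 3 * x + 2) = -3*x^2/2 + 9*x - 8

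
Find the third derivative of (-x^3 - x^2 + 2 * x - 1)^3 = -504*x^6 - 1008*x^5 + 630*x^4 + 960*x^3 - 720*x^2 - 72*x + 102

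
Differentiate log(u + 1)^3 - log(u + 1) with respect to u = (3*log(u + 1)^2 - 1)/(u + 1)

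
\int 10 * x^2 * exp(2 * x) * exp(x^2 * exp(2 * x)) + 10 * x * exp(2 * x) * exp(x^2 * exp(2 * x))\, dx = 5*exp(x^2*exp(2*x)) + C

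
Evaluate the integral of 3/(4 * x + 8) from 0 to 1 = -3*log(2)/4 + 3*log(3)/4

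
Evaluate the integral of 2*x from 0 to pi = pi^2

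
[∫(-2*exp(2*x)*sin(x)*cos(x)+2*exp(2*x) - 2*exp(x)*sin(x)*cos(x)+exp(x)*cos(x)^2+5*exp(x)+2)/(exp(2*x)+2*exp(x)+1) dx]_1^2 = -E/(1 + E) - E*cos(1)^2/(1 + E) + exp(2)*cos(2)^2/(1 + exp(2)) + exp(2)/(1 + exp(2)) + 2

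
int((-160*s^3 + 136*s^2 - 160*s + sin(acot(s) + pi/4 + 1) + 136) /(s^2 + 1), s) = -80*s^2 + 136*s + cos(acot(s) + pi/4 + 1) + C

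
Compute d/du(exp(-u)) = -exp(-u)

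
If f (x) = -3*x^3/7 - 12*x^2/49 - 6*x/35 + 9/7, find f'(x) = -9*x^2/7 - 24*x/49 - 6/35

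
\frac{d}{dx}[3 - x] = -1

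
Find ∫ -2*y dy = -y^2 + C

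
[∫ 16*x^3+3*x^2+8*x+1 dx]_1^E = -10 + (1 + 4*E)*(E + exp(3))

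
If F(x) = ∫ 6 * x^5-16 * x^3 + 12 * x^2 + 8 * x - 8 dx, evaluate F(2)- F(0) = 32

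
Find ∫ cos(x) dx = sin(x) + C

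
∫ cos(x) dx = sin(x) + C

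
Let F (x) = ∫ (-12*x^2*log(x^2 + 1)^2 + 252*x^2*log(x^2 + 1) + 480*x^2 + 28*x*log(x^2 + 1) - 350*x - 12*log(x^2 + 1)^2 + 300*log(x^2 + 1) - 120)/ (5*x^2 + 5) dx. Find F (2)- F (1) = -24 - 25*log(2) - 17*log(5)^2/5 + log(2)^2 + 85*log(5)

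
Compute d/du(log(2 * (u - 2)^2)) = 2/(u - 2)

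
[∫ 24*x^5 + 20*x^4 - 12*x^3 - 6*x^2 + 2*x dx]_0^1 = 4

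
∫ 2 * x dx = x^2 + C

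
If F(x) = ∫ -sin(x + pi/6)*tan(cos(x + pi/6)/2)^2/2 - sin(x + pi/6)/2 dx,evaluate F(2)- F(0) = -tan(sqrt(3)/4) + tan(cos(pi/6 + 2)/2)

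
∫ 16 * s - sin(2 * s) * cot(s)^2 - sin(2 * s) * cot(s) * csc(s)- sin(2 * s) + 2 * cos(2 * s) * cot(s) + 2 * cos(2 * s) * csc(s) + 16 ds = 8*s^2 + 16*s + 2*cos(s) + cos(2*s) + 1 + C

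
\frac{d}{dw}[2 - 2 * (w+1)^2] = -4*w - 4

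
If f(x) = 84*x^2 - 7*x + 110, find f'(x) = 168*x - 7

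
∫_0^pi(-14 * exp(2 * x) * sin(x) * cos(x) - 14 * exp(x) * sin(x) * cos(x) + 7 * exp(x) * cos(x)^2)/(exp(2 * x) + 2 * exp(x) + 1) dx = -7/2 + 7*exp(pi)/(1 + exp(pi))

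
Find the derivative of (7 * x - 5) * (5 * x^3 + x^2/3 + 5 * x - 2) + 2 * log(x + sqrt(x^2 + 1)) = (420*x^5 + 420*x^4*sqrt(x^2 + 1) - 204*x^4 - 204*x^3*sqrt(x^2 + 1) + 620*x^3 + 200*x^2*sqrt(x^2 + 1) - 321*x^2 - 117*x*sqrt(x^2 + 1) + 206*x + 6*sqrt(x^2 + 1) - 117)/(3*x^2 + 3*x*sqrt(x^2 + 1) + 3)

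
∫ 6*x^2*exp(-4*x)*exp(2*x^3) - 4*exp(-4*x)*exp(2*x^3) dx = exp(2*x*(x^2 - 2)) + C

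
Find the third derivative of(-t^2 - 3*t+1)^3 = -120*t^3 - 540*t^2 - 576*t - 54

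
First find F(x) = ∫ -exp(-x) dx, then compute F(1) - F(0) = -1 + exp(-1)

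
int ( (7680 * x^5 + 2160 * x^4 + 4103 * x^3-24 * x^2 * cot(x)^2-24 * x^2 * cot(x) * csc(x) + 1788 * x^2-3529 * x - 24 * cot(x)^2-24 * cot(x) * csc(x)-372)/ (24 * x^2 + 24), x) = 80*x^4 + 30*x^3 - 3577*x^2/48 - 29*x/2 + log(x^2 + 1) + cot(x) + csc(x) + C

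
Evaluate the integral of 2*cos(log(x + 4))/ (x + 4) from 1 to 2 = -2*sin(log(5)) + 2*sin(log(6))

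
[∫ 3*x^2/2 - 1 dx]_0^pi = -pi + pi^3/2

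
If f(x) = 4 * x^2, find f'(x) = 8*x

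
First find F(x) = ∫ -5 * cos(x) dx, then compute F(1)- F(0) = -5*sin(1)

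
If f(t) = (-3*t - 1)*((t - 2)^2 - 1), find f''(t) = 22 - 18*t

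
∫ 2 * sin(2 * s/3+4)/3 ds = -cos(2*s/3 + 4) + C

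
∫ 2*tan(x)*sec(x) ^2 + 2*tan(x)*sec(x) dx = (sec(x) + 1)^2 + C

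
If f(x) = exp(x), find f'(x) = exp(x)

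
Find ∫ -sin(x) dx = cos(x) + C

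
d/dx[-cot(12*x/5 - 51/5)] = 12/(5*sin(3*(4*x - 17)/5)^2)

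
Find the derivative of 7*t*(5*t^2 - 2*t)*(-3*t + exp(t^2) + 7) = 70*t^4*exp(t^2) - 28*t^3*exp(t^2) - 420*t^3 + 105*t^2*exp(t^2) + 861*t^2 - 28*t*exp(t^2) - 196*t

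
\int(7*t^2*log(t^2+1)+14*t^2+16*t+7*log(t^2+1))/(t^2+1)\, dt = (7*t + 8)*log(t^2 + 1) + C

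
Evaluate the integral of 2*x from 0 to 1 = 1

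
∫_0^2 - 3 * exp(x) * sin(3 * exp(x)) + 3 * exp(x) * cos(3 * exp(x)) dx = sqrt(2)*(sin(pi/4 + 3*exp(2)) - sin(pi/4 + 3))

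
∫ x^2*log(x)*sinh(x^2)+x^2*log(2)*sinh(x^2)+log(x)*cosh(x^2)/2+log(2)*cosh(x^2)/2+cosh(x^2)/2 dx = x*log(2*x)*cosh(x^2)/2 + C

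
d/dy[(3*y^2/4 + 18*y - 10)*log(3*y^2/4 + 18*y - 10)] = 3*y*log(3*y^2/4 + 18*y - 10)/2 + 3*y/2 + 18*log(3*y^2/4 + 18*y - 10) + 18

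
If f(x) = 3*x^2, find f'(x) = 6*x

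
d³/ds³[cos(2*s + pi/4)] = 8*sin(2*s + pi/4)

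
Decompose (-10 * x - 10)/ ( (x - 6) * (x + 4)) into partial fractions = -3/(x + 4) - 7/(x - 6)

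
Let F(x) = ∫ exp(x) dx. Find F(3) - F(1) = -E + exp(3)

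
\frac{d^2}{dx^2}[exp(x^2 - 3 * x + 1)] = 4*x^2*exp(x^2 - 3*x + 1) - 12*x*exp(x^2 - 3*x + 1) + 11*exp(x^2 - 3*x + 1)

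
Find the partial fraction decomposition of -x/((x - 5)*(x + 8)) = -8/(13*(x + 8)) - 5/(13*(x - 5))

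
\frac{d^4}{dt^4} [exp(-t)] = exp(-t)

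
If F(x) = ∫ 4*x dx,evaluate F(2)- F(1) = 6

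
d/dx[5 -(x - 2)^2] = 4 - 2*x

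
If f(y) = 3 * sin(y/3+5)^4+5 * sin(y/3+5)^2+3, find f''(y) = -4*sin(y/3 + 5)^4/3 + 4*sin(y/3 + 5)^2*cos(y/3 + 5)^2 - 10*sin(y/3 + 5)^2/9 + 10*cos(y/3 + 5)^2/9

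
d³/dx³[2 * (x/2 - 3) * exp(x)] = x*exp(x) - 3*exp(x)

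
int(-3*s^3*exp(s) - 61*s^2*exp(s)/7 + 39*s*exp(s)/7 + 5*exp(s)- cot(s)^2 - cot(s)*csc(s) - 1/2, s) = s*(-21*s^2 + 2*s + 35)*exp(s)/7 + s/2 + cot(s) + csc(s) + C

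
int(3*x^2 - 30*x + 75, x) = x^3 - 15*x^2 + 75*x + C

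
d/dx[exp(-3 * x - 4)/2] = -3*exp(-3*x - 4)/2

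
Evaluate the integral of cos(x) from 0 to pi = 0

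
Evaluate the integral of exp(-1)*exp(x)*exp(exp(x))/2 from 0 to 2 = -1/2 + exp(-1 + exp(2))/2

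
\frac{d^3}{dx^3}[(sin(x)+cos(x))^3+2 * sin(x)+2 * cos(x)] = -sqrt(2)*(27*sin(3*x + pi/4) + 7*cos(x + pi/4))/2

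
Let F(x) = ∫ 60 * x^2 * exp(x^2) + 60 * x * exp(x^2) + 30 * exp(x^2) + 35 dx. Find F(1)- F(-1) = 70 + 60*E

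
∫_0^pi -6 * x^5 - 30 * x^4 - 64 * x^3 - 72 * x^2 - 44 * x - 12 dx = -(1 + pi)^6 - (1 + pi)^4 - (1 + pi)^2 + 3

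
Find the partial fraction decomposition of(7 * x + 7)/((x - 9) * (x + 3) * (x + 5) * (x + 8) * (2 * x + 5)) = 168/(1265*(2*x + 5)) - 49/(2805*(x + 8)) + 1/(15*(x + 5)) - 7/(60*(x + 3)) + 5/(4692*(x - 9))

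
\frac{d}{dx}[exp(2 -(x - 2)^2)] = (4 - 2*x)*exp(-x^2 + 4*x - 2)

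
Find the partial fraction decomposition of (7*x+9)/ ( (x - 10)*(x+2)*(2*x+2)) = -5/(24*(x + 2)) - 1/(11*(x + 1)) + 79/(264*(x - 10))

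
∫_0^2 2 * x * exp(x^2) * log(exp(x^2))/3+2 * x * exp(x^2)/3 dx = 4*exp(4)/3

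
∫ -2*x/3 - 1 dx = -x^2/3 - x + C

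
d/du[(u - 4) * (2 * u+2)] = 4*u - 6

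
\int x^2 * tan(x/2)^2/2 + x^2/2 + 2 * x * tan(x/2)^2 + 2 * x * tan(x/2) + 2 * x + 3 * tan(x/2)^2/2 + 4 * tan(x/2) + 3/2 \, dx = ((x + 2)^2 - 1)*tan(x/2) + C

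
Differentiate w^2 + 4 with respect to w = 2*w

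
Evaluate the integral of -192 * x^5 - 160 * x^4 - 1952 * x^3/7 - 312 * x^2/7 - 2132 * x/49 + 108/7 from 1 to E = -2*(-4*exp(3) - 2*exp(2) - 27*E/7)^2 + 108*E/7 + 8*exp(2) + 7590/49 + 16*exp(3)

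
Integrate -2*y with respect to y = -y^2 + C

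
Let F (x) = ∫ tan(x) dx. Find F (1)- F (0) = log(sec(1))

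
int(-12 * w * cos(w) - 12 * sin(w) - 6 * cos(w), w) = (-12*w - 6)*sin(w) + C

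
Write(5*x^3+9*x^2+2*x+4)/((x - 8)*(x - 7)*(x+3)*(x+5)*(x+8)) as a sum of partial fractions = -499/(900*(x + 8)) + 203/(468*(x + 5)) - 14/(275*(x + 3)) - 1087/(900*(x - 7)) + 789/(572*(x - 8))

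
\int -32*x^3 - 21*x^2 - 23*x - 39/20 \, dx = -8*x^4 - 7*x^3 - 23*x^2/2 - 39*x/20 + C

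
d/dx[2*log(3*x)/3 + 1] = 2/(3*x)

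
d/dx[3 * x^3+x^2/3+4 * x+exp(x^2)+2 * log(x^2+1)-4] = (27*x^4 + 6*x^3*exp(x^2) + 2*x^3 + 39*x^2 + 6*x*exp(x^2) + 14*x + 12)/(3*x^2 + 3)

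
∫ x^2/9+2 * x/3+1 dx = x^3/27 + x^2/3 + x + C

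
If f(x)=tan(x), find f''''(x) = 24*tan(x)^5 + 40*tan(x)^3 + 16*tan(x)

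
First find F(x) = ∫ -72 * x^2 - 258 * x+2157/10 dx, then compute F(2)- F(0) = -1383/5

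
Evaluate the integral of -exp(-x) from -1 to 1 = -E + exp(-1)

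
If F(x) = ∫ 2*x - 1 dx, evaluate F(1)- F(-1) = -2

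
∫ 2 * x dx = x^2 + C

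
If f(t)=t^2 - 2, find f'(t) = 2*t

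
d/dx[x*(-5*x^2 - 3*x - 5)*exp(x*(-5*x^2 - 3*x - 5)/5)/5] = (75*x^5 + 75*x^4 + 118*x^3 - 30*x^2 - 5*x - 25)*exp(-x^3 - 3*x^2/5 - x)/25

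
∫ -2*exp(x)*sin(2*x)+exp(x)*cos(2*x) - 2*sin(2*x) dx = (exp(x) + 1)*cos(2*x) + C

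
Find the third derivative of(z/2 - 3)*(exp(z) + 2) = z*exp(z)/2 - 3*exp(z)/2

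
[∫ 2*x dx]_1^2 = 3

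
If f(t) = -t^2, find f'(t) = -2*t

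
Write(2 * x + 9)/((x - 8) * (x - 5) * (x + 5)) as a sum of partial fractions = -1/(130*(x + 5)) - 19/(30*(x - 5)) + 25/(39*(x - 8))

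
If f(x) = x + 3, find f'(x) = 1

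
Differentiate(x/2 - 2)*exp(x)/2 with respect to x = x*exp(x)/4 - 3*exp(x)/4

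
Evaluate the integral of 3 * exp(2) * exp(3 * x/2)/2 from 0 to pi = -exp(2) + exp(2 + 3*pi/2)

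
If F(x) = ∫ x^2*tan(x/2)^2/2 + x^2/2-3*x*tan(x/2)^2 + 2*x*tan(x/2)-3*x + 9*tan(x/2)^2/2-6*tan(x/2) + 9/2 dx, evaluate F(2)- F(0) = tan(1)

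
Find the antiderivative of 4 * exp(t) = 4*exp(t) + C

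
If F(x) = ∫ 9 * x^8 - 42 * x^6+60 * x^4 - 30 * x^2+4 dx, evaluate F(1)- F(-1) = 2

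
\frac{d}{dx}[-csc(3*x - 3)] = 3*cot(3*x - 3)*csc(3*x - 3)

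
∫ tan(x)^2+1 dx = tan(x) + C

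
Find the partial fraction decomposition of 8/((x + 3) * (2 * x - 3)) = 16/(9*(2*x - 3)) - 8/(9*(x + 3))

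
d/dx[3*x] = 3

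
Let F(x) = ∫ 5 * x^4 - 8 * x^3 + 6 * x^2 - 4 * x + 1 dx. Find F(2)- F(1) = 10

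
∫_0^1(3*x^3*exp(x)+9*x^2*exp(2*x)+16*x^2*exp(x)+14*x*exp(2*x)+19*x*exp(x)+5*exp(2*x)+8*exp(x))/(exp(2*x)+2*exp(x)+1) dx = -3*(1 - 11*E)/(2*(1 + E))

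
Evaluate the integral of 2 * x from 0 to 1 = 1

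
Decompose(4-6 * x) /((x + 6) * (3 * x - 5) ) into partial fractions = -18/(23*(3*x - 5)) - 40/(23*(x + 6))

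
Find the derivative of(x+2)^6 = 6*x^5 + 60*x^4 + 240*x^3 + 480*x^2 + 480*x + 192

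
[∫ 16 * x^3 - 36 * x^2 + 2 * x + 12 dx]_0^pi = -4*pi^2 - 1 + 6*pi + (-3*pi - 1 + 2*pi^2)^2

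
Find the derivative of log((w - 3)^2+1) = (2*w - 6)/(w^2 - 6*w + 10)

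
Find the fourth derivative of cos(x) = cos(x)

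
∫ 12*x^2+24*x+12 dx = 4*x^3 + 12*x^2 + 12*x + C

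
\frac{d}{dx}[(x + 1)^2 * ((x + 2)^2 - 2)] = 4*x^3 + 18*x^2 + 22*x + 8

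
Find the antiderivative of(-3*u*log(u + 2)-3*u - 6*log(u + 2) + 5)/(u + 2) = (5 - 3*u)*log(u + 2) + C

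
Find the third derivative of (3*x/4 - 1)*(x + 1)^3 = 18*x + 15/2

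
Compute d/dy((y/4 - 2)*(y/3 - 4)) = y/6 - 5/3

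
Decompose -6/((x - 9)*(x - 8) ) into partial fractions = 6/(x - 8) - 6/(x - 9)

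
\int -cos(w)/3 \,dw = -sin(w)/3 + C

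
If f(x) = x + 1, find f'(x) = 1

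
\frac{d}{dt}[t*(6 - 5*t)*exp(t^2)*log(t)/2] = -5*t^3*exp(t^2)*log(t) + 6*t^2*exp(t^2)*log(t) - 5*t*exp(t^2)*log(t) - 5*t*exp(t^2)/2 + 3*exp(t^2)*log(t) + 3*exp(t^2)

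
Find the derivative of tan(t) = cos(t)^(-2)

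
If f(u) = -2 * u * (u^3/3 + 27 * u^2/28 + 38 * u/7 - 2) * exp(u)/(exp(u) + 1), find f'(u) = (-28*u^4*exp(u) - 112*u^3*exp(2*u) - 193*u^3*exp(u) - 243*u^2*exp(2*u) - 699*u^2*exp(u) - 912*u*exp(2*u) - 744*u*exp(u) + 168*exp(2*u) + 168*exp(u))/(42*exp(2*u) + 84*exp(u) + 42)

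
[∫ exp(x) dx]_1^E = -E + exp(E)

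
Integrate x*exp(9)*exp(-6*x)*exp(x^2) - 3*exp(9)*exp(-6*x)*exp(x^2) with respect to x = exp((x - 3)^2)/2 + C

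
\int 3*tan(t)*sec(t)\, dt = 3*sec(t) + C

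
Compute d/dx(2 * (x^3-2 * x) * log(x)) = 6*x^2*log(x) + 2*x^2 - 4*log(x) - 4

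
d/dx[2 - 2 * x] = -2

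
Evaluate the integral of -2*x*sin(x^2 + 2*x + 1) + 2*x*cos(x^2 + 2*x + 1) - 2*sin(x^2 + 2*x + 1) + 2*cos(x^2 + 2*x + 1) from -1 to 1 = -1 + sin(4) + cos(4)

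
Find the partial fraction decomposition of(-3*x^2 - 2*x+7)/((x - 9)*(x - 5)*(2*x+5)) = -9/(115*(2*x + 5)) + 13/(10*(x - 5)) - 127/(46*(x - 9))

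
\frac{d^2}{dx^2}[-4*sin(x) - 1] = 4*sin(x)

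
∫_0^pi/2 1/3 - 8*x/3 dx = pi*(1 - 2*pi)/6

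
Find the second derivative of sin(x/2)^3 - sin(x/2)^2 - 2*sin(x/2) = 5*sin(x/2)/16 + 9*sin(3*x/2)/16 - cos(x)/2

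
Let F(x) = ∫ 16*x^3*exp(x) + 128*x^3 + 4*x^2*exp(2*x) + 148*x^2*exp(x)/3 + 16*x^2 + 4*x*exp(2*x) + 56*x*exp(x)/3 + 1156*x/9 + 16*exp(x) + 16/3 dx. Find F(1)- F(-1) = -2*(26/3 - exp(-1))^2 - 4*E - 8/3 - 4*exp(-1) + 2*(E + 28/3)^2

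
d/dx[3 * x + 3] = 3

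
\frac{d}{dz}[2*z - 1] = 2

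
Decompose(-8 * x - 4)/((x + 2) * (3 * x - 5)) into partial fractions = -52/(11*(3*x - 5)) - 12/(11*(x + 2))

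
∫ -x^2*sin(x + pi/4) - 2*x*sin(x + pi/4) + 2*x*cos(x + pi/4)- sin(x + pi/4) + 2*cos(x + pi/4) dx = (x + 1)^2*cos(x + pi/4) + C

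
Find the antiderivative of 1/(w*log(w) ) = log(log(w)/2) + C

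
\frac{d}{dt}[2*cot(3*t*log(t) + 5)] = -6*(log(t) + 1)/sin(3*t*log(t) + 5)^2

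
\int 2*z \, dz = z^2 + C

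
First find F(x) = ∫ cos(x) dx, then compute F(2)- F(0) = sin(2)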